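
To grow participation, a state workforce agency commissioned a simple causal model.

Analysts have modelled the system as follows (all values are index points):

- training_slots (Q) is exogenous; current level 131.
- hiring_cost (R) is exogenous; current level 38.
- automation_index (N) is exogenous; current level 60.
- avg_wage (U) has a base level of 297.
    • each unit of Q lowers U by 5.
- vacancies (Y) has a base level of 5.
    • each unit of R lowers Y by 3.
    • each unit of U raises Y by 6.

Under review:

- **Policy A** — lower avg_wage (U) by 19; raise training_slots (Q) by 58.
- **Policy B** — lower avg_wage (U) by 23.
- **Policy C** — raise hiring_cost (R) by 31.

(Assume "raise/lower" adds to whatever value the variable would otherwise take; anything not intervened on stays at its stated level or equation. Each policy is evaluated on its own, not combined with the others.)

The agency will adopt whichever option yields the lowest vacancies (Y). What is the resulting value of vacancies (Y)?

Policy A (U − 19, Q + 58):
  Q = 131 + 58 = 189
  R = 38
  U = 297 − 5·189 (−19 from intervention) = -667
  Y = 5 − 3·38 + 6·(-667) = -4111
Policy B (U − 23):
  Q = 131
  R = 38
  U = 297 − 5·131 (−23 from intervention) = -381
  Y = 5 − 3·38 + 6·(-381) = -2395
Policy C (R + 31):
  Q = 131
  R = 38 + 31 = 69
  U = 297 − 5·131 = -358
  Y = 5 − 3·69 + 6·(-358) = -2350
Comparing — Policy A: Y=-4111, Policy B: Y=-2395, Policy C: Y=-2350. Lowest is -4111 (Policy A).

-4111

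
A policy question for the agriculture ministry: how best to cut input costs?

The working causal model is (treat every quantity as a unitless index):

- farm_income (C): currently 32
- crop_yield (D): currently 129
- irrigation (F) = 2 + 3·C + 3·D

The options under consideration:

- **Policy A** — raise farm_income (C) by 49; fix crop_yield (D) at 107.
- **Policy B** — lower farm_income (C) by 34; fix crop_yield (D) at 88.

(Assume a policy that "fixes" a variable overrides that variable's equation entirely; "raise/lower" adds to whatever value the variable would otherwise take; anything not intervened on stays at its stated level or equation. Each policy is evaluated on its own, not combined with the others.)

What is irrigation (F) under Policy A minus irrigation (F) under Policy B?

Policy A (C + 49, D := 107):
  C = 32 + 49 = 81
  D = 107
  F = 2 + 3·81 + 3·107 = 566
Policy B (C − 34, D := 88):
  C = 32 − 34 = -2
  D = 88
  F = 2 + 3·(-2) + 3·88 = 260
F: 566 − 260 = 306

306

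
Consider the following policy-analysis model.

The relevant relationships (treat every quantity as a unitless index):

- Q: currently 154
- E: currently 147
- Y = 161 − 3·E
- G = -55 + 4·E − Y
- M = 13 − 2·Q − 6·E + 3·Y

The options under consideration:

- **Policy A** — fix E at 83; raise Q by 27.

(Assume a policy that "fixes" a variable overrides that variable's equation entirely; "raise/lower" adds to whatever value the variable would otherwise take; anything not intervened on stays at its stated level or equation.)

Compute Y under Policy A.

-88

Policy A (E := 83, Q + 27):
  E = 83
  Y = 161 − 3·83 = -88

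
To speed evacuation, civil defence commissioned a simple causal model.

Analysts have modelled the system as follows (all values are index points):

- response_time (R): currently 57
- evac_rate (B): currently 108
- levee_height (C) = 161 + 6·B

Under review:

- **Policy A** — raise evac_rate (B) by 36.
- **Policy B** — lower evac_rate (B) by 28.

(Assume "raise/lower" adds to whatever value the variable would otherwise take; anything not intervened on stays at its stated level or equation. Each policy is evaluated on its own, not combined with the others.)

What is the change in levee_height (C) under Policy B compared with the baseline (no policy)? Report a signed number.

-168

Baseline:
  B = 108
  C = 161 + 6·108 = 809
Policy B (B − 28):
  B = 108 − 28 = 80
  C = 161 + 6·80 = 641
Change in C: 641 − 809 = -168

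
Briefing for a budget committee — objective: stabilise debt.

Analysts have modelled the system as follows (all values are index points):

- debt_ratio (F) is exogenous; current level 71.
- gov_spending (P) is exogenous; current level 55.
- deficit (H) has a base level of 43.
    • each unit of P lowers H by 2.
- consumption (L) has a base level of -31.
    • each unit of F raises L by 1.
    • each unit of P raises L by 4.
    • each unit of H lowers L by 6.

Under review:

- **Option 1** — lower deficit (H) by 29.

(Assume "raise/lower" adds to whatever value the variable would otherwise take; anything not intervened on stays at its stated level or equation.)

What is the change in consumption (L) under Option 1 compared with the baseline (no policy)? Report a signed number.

Baseline:
  F = 71
  P = 55
  H = 43 − 2·55 = -67
  L = -31 + 71 + 4·55 − 6·(-67) = 662
Option 1 (H − 29):
  F = 71
  P = 55
  H = 43 − 2·55 (−29 from intervention) = -96
  L = -31 + 71 + 4·55 − 6·(-96) = 836
Change in L: 836 − 662 = 174

174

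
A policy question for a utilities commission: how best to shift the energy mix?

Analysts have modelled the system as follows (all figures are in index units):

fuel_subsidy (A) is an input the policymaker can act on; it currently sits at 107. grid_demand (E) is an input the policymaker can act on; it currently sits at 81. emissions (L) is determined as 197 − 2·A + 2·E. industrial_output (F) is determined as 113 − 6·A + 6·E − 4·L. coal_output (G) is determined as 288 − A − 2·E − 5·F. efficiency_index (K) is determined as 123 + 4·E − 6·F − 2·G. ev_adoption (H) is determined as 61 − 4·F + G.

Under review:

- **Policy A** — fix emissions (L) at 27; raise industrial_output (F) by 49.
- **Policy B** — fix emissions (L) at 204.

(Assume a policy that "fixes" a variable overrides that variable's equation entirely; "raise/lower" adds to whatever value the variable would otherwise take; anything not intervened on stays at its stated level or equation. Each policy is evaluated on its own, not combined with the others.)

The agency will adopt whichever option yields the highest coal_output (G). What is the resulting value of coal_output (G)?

4314

Policy A (L := 27, F + 49):
  A = 107
  E = 81
  L = 27
  F = 113 − 6·107 + 6·81 − 4·27 (+49 from intervention) = -102
  G = 288 − 107 − 2·81 − 5·(-102) = 529
Policy B (L := 204):
  A = 107
  E = 81
  L = 204
  F = 113 − 6·107 + 6·81 − 4·204 = -859
  G = 288 − 107 − 2·81 − 5·(-859) = 4314
Comparing — Policy A: G=529, Policy B: G=4314. Highest is 4314 (Policy B).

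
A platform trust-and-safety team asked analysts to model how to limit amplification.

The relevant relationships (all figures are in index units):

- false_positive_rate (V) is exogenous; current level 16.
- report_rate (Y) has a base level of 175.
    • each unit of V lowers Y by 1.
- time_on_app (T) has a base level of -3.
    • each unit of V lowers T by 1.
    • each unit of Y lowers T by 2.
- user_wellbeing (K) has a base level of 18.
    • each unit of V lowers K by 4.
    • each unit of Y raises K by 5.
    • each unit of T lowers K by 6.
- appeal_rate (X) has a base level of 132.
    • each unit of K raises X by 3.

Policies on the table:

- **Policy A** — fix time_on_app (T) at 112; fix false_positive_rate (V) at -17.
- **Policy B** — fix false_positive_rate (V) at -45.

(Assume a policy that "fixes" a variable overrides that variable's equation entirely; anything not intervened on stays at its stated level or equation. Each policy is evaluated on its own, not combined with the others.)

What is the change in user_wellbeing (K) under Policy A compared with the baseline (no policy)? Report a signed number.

-2397

Baseline:
  V = 16
  Y = 175 − 16 = 159
  T = -3 − 16 − 2·159 = -337
  K = 18 − 4·16 + 5·159 − 6·(-337) = 2771
Policy A (T := 112, V := -17):
  V = -17
  Y = 175 − (-17) = 192
  T = 112
  K = 18 − 4·(-17) + 5·192 − 6·112 = 374
Change in K: 374 − 2771 = -2397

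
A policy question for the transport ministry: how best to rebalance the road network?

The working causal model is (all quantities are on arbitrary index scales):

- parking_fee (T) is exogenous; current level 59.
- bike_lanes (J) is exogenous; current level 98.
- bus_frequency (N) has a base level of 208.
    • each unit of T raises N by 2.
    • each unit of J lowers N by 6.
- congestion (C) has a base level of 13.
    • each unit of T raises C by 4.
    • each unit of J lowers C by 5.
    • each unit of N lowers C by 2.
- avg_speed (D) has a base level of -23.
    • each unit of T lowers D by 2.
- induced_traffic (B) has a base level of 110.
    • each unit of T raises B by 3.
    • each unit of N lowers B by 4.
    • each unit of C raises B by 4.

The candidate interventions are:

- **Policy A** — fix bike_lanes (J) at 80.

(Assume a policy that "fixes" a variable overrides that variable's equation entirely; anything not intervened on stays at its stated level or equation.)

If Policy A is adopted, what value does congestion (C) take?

Policy A (J := 80):
  T = 59
  J = 80
  N = 208 + 2·59 − 6·80 = -154
  C = 13 + 4·59 − 5·80 − 2·(-154) = 157

157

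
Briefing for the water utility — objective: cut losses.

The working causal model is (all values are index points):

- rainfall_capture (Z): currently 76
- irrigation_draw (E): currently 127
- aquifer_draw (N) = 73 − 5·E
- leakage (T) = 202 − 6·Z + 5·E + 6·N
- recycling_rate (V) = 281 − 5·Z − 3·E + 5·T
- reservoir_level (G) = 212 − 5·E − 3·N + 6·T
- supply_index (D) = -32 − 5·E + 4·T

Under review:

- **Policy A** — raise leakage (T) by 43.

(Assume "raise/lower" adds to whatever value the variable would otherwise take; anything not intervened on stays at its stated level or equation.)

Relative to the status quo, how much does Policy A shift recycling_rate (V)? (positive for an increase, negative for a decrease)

215

Baseline:
  Z = 76
  E = 127
  N = 73 − 5·127 = -562
  T = 202 − 6·76 + 5·127 + 6·(-562) = -2991
  V = 281 − 5·76 − 3·127 + 5·(-2991) = -15435
Policy A (T + 43):
  Z = 76
  E = 127
  N = 73 − 5·127 = -562
  T = 202 − 6·76 + 5·127 + 6·(-562) (+43 from intervention) = -2948
  V = 281 − 5·76 − 3·127 + 5·(-2948) = -15220
Change in V: -15220 − (-15435) = 215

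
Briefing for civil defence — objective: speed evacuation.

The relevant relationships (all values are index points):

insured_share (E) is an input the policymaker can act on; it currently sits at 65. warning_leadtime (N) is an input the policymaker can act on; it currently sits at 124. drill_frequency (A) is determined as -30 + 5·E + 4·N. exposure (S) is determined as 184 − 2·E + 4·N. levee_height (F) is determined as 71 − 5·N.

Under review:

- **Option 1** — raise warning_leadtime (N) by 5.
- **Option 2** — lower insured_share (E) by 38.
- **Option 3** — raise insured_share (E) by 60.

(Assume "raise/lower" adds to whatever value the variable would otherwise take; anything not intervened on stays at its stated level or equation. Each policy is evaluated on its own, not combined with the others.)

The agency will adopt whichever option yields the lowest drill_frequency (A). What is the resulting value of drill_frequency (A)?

Option 1 (N + 5):
  E = 65
  N = 124 + 5 = 129
  A = -30 + 5·65 + 4·129 = 811
Option 2 (E − 38):
  E = 65 − 38 = 27
  N = 124
  A = -30 + 5·27 + 4·124 = 601
Option 3 (E + 60):
  E = 65 + 60 = 125
  N = 124
  A = -30 + 5·125 + 4·124 = 1091
Comparing — Option 1: A=811, Option 2: A=601, Option 3: A=1091. Lowest is 601 (Option 2).

601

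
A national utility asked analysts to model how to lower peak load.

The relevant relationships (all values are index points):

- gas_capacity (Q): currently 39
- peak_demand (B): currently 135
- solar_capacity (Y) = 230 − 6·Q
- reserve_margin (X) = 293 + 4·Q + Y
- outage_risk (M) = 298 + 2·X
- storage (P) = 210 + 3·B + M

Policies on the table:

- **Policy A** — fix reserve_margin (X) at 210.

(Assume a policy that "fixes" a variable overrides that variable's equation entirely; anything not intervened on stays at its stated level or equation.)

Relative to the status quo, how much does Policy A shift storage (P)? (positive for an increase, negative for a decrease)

-470

Baseline:
  Q = 39
  B = 135
  Y = 230 − 6·39 = -4
  X = 293 + 4·39 + (-4) = 445
  M = 298 + 2·445 = 1188
  P = 210 + 3·135 + 1188 = 1803
Policy A (X := 210):
  Q = 39
  B = 135
  Y = 230 − 6·39 = -4
  X = 210
  M = 298 + 2·210 = 718
  P = 210 + 3·135 + 718 = 1333
Change in P: 1333 − 1803 = -470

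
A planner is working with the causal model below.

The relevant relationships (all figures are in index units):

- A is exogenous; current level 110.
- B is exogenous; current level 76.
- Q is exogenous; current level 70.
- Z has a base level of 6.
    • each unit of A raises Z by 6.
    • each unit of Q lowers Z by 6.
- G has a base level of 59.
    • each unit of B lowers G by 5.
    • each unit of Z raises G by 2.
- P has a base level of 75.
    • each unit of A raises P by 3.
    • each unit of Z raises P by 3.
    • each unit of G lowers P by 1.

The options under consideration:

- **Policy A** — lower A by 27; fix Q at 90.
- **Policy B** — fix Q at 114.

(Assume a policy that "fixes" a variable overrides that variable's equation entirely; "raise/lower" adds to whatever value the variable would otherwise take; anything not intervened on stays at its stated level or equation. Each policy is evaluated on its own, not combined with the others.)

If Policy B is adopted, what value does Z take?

-18

Policy B (Q := 114):
  A = 110
  Q = 114
  Z = 6 + 6·110 − 6·114 = -18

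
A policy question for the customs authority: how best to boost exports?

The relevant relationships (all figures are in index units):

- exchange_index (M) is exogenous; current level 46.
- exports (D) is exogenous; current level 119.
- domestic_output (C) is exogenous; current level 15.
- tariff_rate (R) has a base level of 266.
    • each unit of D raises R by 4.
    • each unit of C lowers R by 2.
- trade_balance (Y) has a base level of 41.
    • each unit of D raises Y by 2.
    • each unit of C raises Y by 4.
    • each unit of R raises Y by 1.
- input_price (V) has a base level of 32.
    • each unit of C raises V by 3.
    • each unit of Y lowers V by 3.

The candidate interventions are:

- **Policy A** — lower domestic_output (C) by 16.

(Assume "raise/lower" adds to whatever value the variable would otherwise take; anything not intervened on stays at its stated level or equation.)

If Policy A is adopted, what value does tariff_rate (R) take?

Policy A (C − 16):
  D = 119
  C = 15 − 16 = -1
  R = 266 + 4·119 − 2·(-1) = 744

744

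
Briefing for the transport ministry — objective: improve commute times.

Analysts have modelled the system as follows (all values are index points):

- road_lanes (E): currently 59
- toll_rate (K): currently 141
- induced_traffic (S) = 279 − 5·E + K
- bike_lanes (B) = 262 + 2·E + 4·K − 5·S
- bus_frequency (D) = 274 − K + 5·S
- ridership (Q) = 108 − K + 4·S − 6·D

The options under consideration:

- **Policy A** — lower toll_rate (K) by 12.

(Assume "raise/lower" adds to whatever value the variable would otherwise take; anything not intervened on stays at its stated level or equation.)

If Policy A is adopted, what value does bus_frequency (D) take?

710

Policy A (K − 12):
  E = 59
  K = 141 − 12 = 129
  S = 279 − 5·59 + 129 = 113
  D = 274 − 129 + 5·113 = 710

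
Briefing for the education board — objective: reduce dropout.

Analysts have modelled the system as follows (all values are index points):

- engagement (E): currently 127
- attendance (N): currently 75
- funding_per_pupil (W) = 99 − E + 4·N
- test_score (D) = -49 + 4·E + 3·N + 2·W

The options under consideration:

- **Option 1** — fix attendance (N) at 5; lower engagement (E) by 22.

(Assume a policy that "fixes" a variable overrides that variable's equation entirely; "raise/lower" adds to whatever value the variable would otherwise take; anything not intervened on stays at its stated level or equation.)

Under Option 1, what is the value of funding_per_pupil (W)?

Option 1 (N := 5, E − 22):
  E = 127 − 22 = 105
  N = 5
  W = 99 − 105 + 4·5 = 14

14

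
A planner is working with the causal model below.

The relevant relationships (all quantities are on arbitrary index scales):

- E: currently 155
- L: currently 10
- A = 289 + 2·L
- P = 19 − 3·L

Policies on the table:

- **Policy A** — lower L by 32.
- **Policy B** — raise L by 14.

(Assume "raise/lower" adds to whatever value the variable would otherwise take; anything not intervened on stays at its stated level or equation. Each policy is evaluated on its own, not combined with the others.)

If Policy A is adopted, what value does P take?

Policy A (L − 32):
  L = 10 − 32 = -22
  P = 19 − 3·(-22) = 85

85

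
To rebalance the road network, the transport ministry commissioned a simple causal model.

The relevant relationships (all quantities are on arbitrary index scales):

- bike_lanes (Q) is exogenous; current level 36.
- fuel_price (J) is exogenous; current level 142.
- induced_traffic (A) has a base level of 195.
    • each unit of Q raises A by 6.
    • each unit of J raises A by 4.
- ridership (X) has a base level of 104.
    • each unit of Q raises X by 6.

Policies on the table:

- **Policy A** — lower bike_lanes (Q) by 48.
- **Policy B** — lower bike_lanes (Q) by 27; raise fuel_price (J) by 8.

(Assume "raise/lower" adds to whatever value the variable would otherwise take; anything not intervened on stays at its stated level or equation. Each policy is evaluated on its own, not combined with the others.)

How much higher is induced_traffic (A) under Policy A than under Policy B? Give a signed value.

-158

Policy A (Q − 48):
  Q = 36 − 48 = -12
  J = 142
  A = 195 + 6·(-12) + 4·142 = 691
Policy B (Q − 27, J + 8):
  Q = 36 − 27 = 9
  J = 142 + 8 = 150
  A = 195 + 6·9 + 4·150 = 849
A: 691 − 849 = -158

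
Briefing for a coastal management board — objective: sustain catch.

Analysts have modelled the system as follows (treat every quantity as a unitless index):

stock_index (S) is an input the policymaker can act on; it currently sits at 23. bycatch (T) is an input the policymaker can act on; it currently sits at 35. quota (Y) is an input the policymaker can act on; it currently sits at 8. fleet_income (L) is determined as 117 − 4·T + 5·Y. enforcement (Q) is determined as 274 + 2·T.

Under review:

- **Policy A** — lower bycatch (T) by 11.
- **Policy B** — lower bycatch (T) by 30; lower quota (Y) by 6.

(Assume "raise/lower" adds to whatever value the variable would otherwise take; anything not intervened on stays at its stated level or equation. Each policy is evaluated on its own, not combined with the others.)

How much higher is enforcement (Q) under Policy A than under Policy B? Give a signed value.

38

Policy A (T − 11):
  T = 35 − 11 = 24
  Q = 274 + 2·24 = 322
Policy B (T − 30, Y − 6):
  T = 35 − 30 = 5
  Q = 274 + 2·5 = 284
Q: 322 − 284 = 38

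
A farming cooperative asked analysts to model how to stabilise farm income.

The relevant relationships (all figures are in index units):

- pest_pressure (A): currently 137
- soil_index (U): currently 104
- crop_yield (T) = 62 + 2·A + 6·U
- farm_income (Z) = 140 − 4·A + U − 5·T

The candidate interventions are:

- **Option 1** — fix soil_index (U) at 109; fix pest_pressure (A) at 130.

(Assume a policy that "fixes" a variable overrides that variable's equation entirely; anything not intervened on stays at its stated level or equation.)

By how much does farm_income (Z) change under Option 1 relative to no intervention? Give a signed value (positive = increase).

-47

Baseline:
  A = 137
  U = 104
  T = 62 + 2·137 + 6·104 = 960
  Z = 140 − 4·137 + 104 − 5·960 = -5104
Option 1 (U := 109, A := 130):
  A = 130
  U = 109
  T = 62 + 2·130 + 6·109 = 976
  Z = 140 − 4·130 + 109 − 5·976 = -5151
Change in Z: -5151 − (-5104) = -47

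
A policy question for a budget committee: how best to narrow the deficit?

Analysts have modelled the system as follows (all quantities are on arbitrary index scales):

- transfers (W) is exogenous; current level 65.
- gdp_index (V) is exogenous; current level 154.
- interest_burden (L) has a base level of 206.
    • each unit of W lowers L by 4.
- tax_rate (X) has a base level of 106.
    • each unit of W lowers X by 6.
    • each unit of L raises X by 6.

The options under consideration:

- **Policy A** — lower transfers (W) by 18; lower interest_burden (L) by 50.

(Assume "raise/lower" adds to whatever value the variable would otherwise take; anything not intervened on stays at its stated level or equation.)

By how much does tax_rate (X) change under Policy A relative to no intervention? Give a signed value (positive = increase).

Baseline:
  W = 65
  L = 206 − 4·65 = -54
  X = 106 − 6·65 + 6·(-54) = -608
Policy A (W − 18, L − 50):
  W = 65 − 18 = 47
  L = 206 − 4·47 (−50 from intervention) = -32
  X = 106 − 6·47 + 6·(-32) = -368
Change in X: -368 − (-608) = 240

240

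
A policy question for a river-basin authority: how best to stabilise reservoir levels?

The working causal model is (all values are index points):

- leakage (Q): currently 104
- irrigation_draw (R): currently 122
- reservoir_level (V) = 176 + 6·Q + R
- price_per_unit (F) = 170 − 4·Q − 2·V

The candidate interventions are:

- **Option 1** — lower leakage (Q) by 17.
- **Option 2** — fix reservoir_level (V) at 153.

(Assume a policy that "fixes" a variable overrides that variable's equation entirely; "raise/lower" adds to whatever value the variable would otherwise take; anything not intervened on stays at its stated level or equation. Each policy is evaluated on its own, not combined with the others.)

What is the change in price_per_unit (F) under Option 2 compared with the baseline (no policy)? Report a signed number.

1538

Baseline:
  Q = 104
  R = 122
  V = 176 + 6·104 + 122 = 922
  F = 170 − 4·104 − 2·922 = -2090
Option 2 (V := 153):
  Q = 104
  R = 122
  V = 153
  F = 170 − 4·104 − 2·153 = -552
Change in F: -552 − (-2090) = 1538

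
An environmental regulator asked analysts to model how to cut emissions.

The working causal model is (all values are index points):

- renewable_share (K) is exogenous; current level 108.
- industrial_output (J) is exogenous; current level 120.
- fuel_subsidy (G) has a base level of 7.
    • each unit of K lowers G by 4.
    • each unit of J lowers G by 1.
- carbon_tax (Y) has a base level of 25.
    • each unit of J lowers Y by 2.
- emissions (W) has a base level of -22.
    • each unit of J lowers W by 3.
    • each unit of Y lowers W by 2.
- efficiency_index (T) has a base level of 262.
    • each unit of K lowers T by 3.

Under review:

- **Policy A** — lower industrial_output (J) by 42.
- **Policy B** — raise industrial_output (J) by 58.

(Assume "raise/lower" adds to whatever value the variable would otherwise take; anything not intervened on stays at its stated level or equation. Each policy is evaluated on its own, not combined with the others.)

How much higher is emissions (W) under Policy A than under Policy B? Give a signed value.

-100

Policy A (J − 42):
  J = 120 − 42 = 78
  Y = 25 − 2·78 = -131
  W = -22 − 3·78 − 2·(-131) = 6
Policy B (J + 58):
  J = 120 + 58 = 178
  Y = 25 − 2·178 = -331
  W = -22 − 3·178 − 2·(-331) = 106
W: 6 − 106 = -100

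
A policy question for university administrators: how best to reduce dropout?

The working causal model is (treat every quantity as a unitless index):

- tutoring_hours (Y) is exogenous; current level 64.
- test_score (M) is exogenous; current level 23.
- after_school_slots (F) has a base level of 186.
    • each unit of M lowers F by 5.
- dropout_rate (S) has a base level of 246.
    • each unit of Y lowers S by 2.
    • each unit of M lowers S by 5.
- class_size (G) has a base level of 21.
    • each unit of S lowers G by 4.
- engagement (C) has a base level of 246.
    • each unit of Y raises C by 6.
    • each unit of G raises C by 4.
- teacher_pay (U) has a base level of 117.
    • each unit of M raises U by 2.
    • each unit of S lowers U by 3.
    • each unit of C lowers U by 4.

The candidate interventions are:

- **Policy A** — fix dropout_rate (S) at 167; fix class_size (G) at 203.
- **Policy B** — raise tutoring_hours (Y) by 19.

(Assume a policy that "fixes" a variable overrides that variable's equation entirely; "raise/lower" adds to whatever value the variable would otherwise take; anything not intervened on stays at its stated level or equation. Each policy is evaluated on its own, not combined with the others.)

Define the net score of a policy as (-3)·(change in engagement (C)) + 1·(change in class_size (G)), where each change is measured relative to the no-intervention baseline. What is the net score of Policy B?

Baseline:
  Y = 64
  M = 23
  S = 246 − 2·64 − 5·23 = 3
  G = 21 − 4·3 = 9
  C = 246 + 6·64 + 4·9 = 666
Policy B (Y + 19):
  Y = 64 + 19 = 83
  M = 23
  S = 246 − 2·83 − 5·23 = -35
  G = 21 − 4·(-35) = 161
  C = 246 + 6·83 + 4·161 = 1388
ΔC = 1388 − 666 = 722; ΔG = 161 − 9 = 152
Score = (-3)·722 + 1·152 = -2014

-2014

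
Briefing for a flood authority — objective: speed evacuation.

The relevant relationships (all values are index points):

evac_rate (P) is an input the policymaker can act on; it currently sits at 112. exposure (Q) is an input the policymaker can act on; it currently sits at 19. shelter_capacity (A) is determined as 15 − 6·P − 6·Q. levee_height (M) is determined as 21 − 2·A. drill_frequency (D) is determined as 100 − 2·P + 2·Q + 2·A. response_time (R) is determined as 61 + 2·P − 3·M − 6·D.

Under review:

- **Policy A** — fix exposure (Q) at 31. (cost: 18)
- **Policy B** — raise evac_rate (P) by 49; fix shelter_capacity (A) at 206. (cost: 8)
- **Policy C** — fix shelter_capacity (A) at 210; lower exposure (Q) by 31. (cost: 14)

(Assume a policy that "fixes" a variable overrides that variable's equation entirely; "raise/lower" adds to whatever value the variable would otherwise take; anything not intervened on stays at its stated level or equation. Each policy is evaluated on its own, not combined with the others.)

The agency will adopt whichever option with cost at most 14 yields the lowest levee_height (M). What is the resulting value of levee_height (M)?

Policy B (P + 49, A := 206):
  P = 112 + 49 = 161
  Q = 19
  A = 206
  M = 21 − 2·206 = -391
Policy C (A := 210, Q − 31):
  P = 112
  Q = 19 − 31 = -12
  A = 210
  M = 21 − 2·210 = -399
Comparing — Policy B: M=-391, Policy C: M=-399. Lowest is -399 (Policy C).

-399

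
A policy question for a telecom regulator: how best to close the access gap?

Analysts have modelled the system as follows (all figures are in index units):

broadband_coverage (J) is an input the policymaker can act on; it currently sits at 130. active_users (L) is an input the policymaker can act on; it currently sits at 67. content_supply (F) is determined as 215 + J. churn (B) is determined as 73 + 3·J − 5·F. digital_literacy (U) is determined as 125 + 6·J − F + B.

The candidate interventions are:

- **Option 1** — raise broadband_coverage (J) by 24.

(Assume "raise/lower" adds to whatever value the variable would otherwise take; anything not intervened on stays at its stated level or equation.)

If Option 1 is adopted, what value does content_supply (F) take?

Option 1 (J + 24):
  J = 130 + 24 = 154
  F = 215 + 154 = 369

369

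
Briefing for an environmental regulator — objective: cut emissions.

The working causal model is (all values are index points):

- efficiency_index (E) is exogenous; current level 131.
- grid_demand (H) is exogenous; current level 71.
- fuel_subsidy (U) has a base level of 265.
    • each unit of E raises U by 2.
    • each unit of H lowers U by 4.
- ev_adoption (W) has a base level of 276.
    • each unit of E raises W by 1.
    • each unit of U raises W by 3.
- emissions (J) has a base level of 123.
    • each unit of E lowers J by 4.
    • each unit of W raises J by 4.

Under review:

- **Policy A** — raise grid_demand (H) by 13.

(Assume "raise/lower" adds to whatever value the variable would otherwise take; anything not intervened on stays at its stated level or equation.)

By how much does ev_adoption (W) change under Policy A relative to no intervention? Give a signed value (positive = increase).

-156

Baseline:
  E = 131
  H = 71
  U = 265 + 2·131 − 4·71 = 243
  W = 276 + 131 + 3·243 = 1136
Policy A (H + 13):
  E = 131
  H = 71 + 13 = 84
  U = 265 + 2·131 − 4·84 = 191
  W = 276 + 131 + 3·191 = 980
Change in W: 980 − 1136 = -156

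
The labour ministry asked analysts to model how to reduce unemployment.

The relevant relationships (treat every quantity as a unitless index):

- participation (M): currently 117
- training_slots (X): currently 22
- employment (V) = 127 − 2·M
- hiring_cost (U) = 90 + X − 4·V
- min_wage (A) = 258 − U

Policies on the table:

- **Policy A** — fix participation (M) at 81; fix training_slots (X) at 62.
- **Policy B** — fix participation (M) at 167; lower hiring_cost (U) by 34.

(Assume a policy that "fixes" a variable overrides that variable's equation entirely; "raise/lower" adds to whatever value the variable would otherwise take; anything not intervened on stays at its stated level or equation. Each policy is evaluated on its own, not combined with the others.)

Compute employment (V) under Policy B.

Policy B (M := 167, U − 34):
  M = 167
  V = 127 − 2·167 = -207

-207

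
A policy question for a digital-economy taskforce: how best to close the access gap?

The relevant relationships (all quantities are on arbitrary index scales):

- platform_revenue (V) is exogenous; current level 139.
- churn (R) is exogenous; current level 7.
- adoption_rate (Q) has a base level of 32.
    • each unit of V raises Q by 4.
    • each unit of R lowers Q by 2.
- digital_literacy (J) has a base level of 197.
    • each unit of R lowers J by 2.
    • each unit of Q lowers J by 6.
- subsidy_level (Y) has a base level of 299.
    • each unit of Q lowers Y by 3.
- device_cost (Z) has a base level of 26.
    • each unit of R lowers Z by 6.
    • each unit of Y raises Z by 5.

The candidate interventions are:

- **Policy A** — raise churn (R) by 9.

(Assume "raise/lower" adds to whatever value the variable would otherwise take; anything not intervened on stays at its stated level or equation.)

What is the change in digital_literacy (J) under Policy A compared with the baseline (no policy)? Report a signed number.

Baseline:
  V = 139
  R = 7
  Q = 32 + 4·139 − 2·7 = 574
  J = 197 − 2·7 − 6·574 = -3261
Policy A (R + 9):
  V = 139
  R = 7 + 9 = 16
  Q = 32 + 4·139 − 2·16 = 556
  J = 197 − 2·16 − 6·556 = -3171
Change in J: -3171 − (-3261) = 90

90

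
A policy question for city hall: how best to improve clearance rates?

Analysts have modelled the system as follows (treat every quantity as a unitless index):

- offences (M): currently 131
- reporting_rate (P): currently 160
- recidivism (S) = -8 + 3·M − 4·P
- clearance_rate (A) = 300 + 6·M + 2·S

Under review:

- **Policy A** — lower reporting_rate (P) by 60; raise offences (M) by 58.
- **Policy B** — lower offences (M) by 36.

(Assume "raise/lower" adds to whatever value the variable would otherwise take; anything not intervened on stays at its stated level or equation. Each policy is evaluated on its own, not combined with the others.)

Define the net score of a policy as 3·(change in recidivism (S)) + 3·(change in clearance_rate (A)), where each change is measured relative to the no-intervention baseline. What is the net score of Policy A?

Baseline:
  M = 131
  P = 160
  S = -8 + 3·131 − 4·160 = -255
  A = 300 + 6·131 + 2·(-255) = 576
Policy A (P − 60, M + 58):
  M = 131 + 58 = 189
  P = 160 − 60 = 100
  S = -8 + 3·189 − 4·100 = 159
  A = 300 + 6·189 + 2·159 = 1752
ΔS = 159 − (-255) = 414; ΔA = 1752 − 576 = 1176
Score = 3·414 + 3·1176 = 4770

4770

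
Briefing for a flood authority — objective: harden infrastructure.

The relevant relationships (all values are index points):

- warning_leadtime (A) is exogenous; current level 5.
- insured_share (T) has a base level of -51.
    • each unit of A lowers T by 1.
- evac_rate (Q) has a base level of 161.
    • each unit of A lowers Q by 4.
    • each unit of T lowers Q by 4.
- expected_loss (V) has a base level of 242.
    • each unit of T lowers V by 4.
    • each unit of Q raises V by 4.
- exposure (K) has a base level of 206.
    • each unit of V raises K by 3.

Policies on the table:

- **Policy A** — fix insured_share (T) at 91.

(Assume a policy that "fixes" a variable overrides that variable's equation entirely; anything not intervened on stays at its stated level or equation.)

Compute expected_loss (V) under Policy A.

Policy A (T := 91):
  A = 5
  T = 91
  Q = 161 − 4·5 − 4·91 = -223
  V = 242 − 4·91 + 4·(-223) = -1014

-1014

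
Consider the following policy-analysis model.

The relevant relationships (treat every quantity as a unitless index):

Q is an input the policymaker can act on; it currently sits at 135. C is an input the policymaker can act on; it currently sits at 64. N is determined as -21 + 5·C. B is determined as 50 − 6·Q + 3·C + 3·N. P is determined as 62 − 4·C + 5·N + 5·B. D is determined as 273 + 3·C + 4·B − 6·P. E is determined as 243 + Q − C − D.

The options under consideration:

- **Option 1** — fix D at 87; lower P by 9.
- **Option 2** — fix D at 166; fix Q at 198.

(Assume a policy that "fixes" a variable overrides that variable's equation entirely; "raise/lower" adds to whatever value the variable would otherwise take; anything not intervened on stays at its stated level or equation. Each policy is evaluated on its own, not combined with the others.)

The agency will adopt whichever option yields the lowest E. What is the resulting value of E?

211

Option 1 (D := 87, P − 9):
  Q = 135
  C = 64
  N = -21 + 5·64 = 299
  B = 50 − 6·135 + 3·64 + 3·299 = 329
  P = 62 − 4·64 + 5·299 + 5·329 (−9 from intervention) = 2937
  D = 87
  E = 243 + 135 − 64 − 87 = 227
Option 2 (D := 166, Q := 198):
  Q = 198
  C = 64
  N = -21 + 5·64 = 299
  B = 50 − 6·198 + 3·64 + 3·299 = -49
  P = 62 − 4·64 + 5·299 + 5·(-49) = 1056
  D = 166
  E = 243 + 198 − 64 − 166 = 211
Comparing — Option 1: E=227, Option 2: E=211. Lowest is 211 (Option 2).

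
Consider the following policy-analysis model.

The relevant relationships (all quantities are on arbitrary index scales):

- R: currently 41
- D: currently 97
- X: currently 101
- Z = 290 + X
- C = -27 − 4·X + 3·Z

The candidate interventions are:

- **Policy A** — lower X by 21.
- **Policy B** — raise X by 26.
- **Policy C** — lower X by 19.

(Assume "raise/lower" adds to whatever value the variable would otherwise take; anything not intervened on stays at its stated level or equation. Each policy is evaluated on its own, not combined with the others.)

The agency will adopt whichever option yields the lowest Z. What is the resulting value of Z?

Policy A (X − 21):
  X = 101 − 21 = 80
  Z = 290 + 80 = 370
Policy B (X + 26):
  X = 101 + 26 = 127
  Z = 290 + 127 = 417
Policy C (X − 19):
  X = 101 − 19 = 82
  Z = 290 + 82 = 372
Comparing — Policy A: Z=370, Policy B: Z=417, Policy C: Z=372. Lowest is 370 (Policy A).

370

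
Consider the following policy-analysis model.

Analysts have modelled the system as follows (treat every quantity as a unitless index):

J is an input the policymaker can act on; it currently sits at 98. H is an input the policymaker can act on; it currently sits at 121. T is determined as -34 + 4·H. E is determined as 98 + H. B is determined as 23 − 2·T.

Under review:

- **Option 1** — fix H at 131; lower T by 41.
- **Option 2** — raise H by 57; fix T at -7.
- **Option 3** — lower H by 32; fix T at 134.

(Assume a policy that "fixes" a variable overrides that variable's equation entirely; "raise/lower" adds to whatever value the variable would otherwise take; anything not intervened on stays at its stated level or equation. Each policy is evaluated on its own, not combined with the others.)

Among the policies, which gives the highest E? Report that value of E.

276

Option 1 (H := 131, T − 41):
  H = 131
  E = 98 + 131 = 229
Option 2 (H + 57, T := -7):
  H = 121 + 57 = 178
  E = 98 + 178 = 276
Option 3 (H − 32, T := 134):
  H = 121 − 32 = 89
  E = 98 + 89 = 187
Comparing — Option 1: E=229, Option 2: E=276, Option 3: E=187. Highest is 276 (Option 2).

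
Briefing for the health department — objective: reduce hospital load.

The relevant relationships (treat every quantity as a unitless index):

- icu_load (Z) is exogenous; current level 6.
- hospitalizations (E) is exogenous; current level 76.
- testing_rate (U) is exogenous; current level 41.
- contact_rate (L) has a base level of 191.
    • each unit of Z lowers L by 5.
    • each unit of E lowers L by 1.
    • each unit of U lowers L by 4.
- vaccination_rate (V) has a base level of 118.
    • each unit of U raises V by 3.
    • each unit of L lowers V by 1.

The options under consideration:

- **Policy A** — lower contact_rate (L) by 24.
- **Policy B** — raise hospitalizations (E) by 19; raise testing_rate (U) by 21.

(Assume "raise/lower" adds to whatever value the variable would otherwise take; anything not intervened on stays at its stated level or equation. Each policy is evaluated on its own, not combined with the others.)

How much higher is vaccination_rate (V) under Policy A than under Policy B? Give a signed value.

Policy A (L − 24):
  Z = 6
  E = 76
  U = 41
  L = 191 − 5·6 − 76 − 4·41 (−24 from intervention) = -103
  V = 118 + 3·41 − (-103) = 344
Policy B (E + 19, U + 21):
  Z = 6
  E = 76 + 19 = 95
  U = 41 + 21 = 62
  L = 191 − 5·6 − 95 − 4·62 = -182
  V = 118 + 3·62 − (-182) = 486
V: 344 − 486 = -142

-142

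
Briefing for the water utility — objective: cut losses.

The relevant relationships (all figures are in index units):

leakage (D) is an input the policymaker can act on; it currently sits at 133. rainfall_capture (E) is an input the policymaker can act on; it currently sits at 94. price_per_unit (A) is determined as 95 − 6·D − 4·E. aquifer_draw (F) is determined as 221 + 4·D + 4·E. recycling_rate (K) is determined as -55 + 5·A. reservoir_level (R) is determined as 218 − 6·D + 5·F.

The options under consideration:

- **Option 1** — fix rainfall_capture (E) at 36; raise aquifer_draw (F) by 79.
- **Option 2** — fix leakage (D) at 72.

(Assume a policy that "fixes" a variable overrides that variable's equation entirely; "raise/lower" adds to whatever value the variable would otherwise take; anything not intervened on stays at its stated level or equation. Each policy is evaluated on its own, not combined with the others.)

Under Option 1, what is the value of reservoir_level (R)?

4300

Option 1 (E := 36, F + 79):
  D = 133
  E = 36
  F = 221 + 4·133 + 4·36 (+79 from intervention) = 976
  R = 218 − 6·133 + 5·976 = 4300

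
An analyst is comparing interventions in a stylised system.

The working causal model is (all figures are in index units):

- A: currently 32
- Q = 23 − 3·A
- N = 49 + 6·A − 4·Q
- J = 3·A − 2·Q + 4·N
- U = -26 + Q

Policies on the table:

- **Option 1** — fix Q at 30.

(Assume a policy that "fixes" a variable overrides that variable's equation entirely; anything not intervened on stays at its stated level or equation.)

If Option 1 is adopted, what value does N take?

121

Option 1 (Q := 30):
  A = 32
  Q = 30
  N = 49 + 6·32 − 4·30 = 121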